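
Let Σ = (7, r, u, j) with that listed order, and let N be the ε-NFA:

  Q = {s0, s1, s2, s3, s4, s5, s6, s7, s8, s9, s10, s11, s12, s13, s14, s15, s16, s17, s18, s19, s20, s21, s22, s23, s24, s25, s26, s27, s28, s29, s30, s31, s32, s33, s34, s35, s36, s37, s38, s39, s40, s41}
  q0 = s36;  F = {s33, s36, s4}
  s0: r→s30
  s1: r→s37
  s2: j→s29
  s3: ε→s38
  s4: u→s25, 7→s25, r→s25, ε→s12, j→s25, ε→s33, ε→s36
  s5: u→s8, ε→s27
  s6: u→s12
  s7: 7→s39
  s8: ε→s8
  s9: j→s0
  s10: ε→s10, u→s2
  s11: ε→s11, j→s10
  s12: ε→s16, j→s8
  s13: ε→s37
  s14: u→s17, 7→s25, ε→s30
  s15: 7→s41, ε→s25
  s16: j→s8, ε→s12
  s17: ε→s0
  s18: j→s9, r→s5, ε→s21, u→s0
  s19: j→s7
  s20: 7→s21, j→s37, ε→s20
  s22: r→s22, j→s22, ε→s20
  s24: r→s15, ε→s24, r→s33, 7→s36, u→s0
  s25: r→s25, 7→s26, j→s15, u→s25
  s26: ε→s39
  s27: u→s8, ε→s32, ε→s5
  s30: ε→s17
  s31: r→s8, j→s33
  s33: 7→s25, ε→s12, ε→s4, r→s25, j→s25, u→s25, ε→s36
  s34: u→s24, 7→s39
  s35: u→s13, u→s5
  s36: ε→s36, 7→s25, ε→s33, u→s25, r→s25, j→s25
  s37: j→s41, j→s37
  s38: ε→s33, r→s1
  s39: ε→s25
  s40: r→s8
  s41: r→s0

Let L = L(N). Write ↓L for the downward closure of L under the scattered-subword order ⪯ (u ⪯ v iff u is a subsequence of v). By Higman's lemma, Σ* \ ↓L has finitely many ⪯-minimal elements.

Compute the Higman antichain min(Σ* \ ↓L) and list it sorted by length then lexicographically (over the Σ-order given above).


|Q|=42, |F|=3, |δ|=83 (29 ε).
min D↑ (2 st, q0=0, F={1}): 0:7→1,r→1,u→1,j→1 1:7→1,r→1,u→1,j→1 [Hopcroft].
'7': N↓-sim [14, 8] end={s0,s15,s17,s25,s26,s30,s39,s41} — reject; 1/1 deletions ∈↓L.
'r': run [14, 8] end={s0,s15,s17,s25,s26,s30,s39,s41} — reject; 1/1 single-dels accept.
'u': N↓-sim [14, 8] end={s0,s15,s17,s25,s26,s30,s39,s41} ∉↓L; 1/1 deletions ∈↓L.
'j': N↓-sim [14, 9] end={s0,s15,s17,s25,s26,s30,s39,s41,s8} rej; 1/1 deletions ∈↓L.
4 words, ⪯-incomp.

A = [7, r, u, j].


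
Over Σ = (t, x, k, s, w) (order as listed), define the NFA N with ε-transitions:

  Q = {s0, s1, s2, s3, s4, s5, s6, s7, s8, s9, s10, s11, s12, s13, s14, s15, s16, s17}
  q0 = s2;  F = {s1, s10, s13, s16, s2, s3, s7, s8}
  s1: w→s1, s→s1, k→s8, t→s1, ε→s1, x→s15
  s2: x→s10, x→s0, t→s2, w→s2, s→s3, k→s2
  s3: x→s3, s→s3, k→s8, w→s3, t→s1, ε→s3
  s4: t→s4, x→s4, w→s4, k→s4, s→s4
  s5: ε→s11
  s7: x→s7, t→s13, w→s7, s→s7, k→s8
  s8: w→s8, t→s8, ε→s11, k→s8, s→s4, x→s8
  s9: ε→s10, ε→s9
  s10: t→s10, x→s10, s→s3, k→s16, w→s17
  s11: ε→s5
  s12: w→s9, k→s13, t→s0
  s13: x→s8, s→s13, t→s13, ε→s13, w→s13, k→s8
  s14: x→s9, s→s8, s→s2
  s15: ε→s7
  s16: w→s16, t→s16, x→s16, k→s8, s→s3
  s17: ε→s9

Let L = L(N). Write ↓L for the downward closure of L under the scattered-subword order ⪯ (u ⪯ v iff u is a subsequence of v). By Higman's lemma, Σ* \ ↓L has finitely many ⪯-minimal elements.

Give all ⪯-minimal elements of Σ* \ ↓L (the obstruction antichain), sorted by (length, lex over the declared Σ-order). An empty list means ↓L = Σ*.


|Q|=18, |F|=8, |δ|=62 (10 ε).
min D↑ (9 st, q0=0, F={7}): 0:t→0,x→1,k→0,s→2,w→0 1:t→1,x→1,k→3,s→2,w→1 2:t→4,x→2,k→5,s→2,w→2 3:t→3,x→3,k→5,s→2,w→3 4:t→4,x→6,k→5,s→4,w→4 5:t→5,x→5,k→5,s→7,w→5 6:t→8,x→6,k→5,s→6,w→6 7:t→7,x→7,k→7,s→7,w→7 8:t→8,x→5,k→5,s→8,w→8 [Hopcroft].
'sks': run [15, 9, 4, 1] end={s4} — reject; 3/3 del acc.
'xkks': N↓-sim [15, 14, 10, 4, 1] end={s4} ∉↓L; 4/4 del acc.
'stxtxs': run [15, 9, 8, 7, 5, 4, 1] end={s4} rej; 6/6 del acc.
3 minimals (antichain).

Antichain: [sks, xkks, stxtxs].


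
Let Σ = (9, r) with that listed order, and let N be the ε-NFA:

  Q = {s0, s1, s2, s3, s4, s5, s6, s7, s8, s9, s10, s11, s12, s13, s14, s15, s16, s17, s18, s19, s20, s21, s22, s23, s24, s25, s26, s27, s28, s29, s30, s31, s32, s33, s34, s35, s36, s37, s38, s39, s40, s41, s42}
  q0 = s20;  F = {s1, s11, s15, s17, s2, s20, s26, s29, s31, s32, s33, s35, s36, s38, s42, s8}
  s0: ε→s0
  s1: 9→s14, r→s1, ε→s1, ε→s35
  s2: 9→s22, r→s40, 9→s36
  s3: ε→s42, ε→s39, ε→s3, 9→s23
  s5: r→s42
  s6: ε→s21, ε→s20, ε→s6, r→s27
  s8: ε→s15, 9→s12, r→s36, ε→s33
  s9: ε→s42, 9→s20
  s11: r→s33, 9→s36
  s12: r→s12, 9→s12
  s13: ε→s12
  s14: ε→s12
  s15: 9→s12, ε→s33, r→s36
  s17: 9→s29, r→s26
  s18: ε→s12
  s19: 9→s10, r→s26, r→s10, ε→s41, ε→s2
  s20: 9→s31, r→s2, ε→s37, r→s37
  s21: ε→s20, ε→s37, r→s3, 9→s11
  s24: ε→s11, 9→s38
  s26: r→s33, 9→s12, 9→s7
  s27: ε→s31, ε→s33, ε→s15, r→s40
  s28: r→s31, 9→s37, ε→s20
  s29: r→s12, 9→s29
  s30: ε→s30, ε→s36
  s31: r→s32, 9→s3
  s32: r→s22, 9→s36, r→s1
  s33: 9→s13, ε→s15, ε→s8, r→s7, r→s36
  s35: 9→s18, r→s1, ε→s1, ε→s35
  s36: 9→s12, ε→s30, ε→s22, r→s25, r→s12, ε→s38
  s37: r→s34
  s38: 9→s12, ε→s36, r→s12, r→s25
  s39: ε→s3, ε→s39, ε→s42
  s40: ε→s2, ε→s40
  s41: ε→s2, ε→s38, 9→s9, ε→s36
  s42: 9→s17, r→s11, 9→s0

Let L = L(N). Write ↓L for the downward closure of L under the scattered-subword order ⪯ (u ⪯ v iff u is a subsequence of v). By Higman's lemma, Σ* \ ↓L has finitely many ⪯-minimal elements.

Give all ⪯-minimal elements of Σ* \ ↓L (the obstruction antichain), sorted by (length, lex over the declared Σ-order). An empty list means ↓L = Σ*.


|Q|=43, |F|=16, |δ|=101 (44 ε).
min D↑ (13 st, q0=0, F={9}): 0:9→1,r→2 1:9→3,r→4 2:9→5,r→2 3:9→6,r→7 4:9→5,r→8 5:9→9,r→9 6:9→10,r→11 7:9→5,r→12 8:9→9,r→8 9:9→9,r→9 10:9→10,r→9 11:9→9,r→12 12:9→9,r→5.
'r99': |S_i|=[31, 22, 10, 1] end={s12} ∉↓L; 3/3 del acc.
'r9r': N↓-sim [31, 22, 10, 2] end={s12,s25} ∉↓L; 3/3 deletions ∈↓L.
'9rr9': |S_i|=[31, 26, 18, 15, 4] end={s12,s13,s14,s18} rej; 4/4 del acc.
'9999r': |S_i|=[31, 26, 22, 16, 4, 1] end={s12} rej; 5/5 del acc.
'999r9': N↓-sim [31, 26, 22, 16, 12, 3] end={s12,s13,s7} rej; 5/5 single-dels accept.
'99rrrr': run [31, 26, 22, 13, 11, 7, 2] end={s12,s25} — reject; 6/6 deletions ∈↓L.
6 obstructions.

A = [r99, r9r, 9rr9, 9999r, 999r9, 99rrrr].


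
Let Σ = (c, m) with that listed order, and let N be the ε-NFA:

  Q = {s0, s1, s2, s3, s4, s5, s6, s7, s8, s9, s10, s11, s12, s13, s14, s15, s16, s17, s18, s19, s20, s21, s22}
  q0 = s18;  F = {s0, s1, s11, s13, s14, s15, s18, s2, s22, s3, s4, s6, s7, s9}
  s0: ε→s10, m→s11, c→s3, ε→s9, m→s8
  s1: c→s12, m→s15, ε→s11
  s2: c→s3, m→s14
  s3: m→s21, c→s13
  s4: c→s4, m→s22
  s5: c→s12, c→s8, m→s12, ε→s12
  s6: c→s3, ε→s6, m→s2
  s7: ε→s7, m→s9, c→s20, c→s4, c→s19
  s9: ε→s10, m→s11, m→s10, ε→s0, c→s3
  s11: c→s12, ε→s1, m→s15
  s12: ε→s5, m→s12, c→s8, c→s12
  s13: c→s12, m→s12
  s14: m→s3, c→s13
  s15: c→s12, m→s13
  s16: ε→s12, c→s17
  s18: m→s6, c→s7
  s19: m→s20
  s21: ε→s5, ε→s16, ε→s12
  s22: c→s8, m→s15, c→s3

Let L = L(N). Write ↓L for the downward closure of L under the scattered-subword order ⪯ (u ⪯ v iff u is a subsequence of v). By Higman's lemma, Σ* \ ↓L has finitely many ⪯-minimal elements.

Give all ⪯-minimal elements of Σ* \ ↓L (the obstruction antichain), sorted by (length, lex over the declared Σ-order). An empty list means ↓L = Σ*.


|Q|=23, |F|=14, |δ|=55 (14 ε).
min D↑ (13 st, q0=0, F={10}): 0:c→1,m→2 1:c→3,m→4 2:c→5,m→6 3:c→3,m→7 4:c→5,m→8 5:c→9,m→10 6:c→5,m→11 7:c→5,m→12 8:c→10,m→12 9:c→10,m→10 10:c→10,m→10 11:c→9,m→5 12:c→10,m→9 [Hopcroft].
'mcm': |S_i|=[23, 19, 8, 6] end={s12,s16,s17,s21,s5,s8} ∉↓L; 3/3 deletions ∈↓L.
'cmmc': run [23, 19, 16, 11, 4] end={s12,s17,s5,s8} rej; 4/4 single-dels accept.
'mccc': N↓-sim [23, 19, 8, 5, 3] end={s12,s5,s8} ∉↓L; 4/4 deletions ∈↓L.
'mmmcc': |S_i|=[23, 19, 14, 10, 5, 3] end={s12,s5,s8} ∉↓L; 5/5 del acc.
'mmmmm': |S_i|=[23, 19, 14, 10, 8, 6] end={s12,s16,s17,s21,s5,s8} ∉↓L; 5/5 del acc.
'ccmmmm': run [23, 19, 13, 11, 8, 4, 3] end={s12,s5,s8} — reject; 6/6 deletions ∈↓L.
6 obstructions.

min(Σ*\↓L) = [mcm, cmmc, mccc, mmmcc, mmmmm, ccmmmm].


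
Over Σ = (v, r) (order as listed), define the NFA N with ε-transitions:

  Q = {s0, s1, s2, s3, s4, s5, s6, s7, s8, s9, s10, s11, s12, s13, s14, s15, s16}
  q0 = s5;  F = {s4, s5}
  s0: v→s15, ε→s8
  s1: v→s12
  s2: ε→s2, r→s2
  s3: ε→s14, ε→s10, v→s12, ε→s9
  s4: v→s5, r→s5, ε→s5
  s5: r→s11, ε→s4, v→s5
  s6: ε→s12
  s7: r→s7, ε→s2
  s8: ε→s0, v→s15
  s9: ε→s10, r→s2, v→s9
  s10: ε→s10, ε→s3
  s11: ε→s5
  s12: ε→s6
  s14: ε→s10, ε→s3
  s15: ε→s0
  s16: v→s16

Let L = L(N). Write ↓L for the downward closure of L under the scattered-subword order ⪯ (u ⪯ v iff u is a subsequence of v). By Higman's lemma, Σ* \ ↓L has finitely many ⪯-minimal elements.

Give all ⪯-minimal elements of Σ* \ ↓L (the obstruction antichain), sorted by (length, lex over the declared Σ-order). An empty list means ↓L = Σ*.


|Q|=17, |F|=2, |δ|=31 (18 ε).
min D↑ (1 st, q0=0, F={}): 0:v→0,r→0 (ε-aug+det+¬).
L(D↑) = ∅; no obstructions.

min(Σ*\↓L) = [].


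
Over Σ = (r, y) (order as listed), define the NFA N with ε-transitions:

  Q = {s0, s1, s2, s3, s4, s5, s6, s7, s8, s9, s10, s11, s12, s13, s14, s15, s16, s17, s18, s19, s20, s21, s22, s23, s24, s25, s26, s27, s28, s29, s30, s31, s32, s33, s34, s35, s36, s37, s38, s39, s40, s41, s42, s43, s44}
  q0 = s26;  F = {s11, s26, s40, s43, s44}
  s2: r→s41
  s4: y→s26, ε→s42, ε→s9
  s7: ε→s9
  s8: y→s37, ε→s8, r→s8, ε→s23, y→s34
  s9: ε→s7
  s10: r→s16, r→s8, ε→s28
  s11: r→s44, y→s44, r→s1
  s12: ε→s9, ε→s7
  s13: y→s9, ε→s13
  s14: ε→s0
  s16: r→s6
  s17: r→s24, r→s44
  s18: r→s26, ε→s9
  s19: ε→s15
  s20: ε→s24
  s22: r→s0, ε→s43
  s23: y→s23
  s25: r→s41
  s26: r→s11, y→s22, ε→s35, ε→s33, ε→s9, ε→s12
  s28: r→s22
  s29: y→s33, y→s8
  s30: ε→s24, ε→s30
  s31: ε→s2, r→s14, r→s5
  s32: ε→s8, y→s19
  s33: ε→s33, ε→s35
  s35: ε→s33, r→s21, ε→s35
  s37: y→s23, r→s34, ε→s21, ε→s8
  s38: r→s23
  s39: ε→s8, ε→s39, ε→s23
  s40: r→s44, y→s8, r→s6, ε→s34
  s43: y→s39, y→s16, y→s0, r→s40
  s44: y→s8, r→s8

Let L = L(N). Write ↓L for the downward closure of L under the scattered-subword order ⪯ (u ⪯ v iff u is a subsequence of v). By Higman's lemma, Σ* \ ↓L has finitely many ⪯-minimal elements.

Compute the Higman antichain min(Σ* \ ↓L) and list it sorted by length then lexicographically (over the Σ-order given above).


|Q|=45, |F|=5, |δ|=72 (33 ε).
min D↑ (6 st, q0=0, F={5}): 0:r→1,y→2 1:r→3,y→3 2:r→4,y→5 3:r→5,y→5 4:r→3,y→5 5:r→5,y→5.
'yy': N↓-sim [21, 13, 9] end={s0,s16,s21,s23,s34,s37,s39,s6,s8} ∉↓L; 2/2 single-dels accept.
'rrr': run [21, 11, 8, 5] end={s21,s23,s34,s37,s8} — reject; 3/3 deletions ∈↓L.
'rry': N↓-sim [21, 11, 8, 5] end={s21,s23,s34,s37,s8} rej; 3/3 deletions ∈↓L.
'ryr': N↓-sim [21, 11, 6, 5] end={s21,s23,s34,s37,s8} rej; 3/3 single-dels accept.
4 words, ⪯-incomp.

min(Σ*\↓L) = [yy, rrr, rry, ryr].


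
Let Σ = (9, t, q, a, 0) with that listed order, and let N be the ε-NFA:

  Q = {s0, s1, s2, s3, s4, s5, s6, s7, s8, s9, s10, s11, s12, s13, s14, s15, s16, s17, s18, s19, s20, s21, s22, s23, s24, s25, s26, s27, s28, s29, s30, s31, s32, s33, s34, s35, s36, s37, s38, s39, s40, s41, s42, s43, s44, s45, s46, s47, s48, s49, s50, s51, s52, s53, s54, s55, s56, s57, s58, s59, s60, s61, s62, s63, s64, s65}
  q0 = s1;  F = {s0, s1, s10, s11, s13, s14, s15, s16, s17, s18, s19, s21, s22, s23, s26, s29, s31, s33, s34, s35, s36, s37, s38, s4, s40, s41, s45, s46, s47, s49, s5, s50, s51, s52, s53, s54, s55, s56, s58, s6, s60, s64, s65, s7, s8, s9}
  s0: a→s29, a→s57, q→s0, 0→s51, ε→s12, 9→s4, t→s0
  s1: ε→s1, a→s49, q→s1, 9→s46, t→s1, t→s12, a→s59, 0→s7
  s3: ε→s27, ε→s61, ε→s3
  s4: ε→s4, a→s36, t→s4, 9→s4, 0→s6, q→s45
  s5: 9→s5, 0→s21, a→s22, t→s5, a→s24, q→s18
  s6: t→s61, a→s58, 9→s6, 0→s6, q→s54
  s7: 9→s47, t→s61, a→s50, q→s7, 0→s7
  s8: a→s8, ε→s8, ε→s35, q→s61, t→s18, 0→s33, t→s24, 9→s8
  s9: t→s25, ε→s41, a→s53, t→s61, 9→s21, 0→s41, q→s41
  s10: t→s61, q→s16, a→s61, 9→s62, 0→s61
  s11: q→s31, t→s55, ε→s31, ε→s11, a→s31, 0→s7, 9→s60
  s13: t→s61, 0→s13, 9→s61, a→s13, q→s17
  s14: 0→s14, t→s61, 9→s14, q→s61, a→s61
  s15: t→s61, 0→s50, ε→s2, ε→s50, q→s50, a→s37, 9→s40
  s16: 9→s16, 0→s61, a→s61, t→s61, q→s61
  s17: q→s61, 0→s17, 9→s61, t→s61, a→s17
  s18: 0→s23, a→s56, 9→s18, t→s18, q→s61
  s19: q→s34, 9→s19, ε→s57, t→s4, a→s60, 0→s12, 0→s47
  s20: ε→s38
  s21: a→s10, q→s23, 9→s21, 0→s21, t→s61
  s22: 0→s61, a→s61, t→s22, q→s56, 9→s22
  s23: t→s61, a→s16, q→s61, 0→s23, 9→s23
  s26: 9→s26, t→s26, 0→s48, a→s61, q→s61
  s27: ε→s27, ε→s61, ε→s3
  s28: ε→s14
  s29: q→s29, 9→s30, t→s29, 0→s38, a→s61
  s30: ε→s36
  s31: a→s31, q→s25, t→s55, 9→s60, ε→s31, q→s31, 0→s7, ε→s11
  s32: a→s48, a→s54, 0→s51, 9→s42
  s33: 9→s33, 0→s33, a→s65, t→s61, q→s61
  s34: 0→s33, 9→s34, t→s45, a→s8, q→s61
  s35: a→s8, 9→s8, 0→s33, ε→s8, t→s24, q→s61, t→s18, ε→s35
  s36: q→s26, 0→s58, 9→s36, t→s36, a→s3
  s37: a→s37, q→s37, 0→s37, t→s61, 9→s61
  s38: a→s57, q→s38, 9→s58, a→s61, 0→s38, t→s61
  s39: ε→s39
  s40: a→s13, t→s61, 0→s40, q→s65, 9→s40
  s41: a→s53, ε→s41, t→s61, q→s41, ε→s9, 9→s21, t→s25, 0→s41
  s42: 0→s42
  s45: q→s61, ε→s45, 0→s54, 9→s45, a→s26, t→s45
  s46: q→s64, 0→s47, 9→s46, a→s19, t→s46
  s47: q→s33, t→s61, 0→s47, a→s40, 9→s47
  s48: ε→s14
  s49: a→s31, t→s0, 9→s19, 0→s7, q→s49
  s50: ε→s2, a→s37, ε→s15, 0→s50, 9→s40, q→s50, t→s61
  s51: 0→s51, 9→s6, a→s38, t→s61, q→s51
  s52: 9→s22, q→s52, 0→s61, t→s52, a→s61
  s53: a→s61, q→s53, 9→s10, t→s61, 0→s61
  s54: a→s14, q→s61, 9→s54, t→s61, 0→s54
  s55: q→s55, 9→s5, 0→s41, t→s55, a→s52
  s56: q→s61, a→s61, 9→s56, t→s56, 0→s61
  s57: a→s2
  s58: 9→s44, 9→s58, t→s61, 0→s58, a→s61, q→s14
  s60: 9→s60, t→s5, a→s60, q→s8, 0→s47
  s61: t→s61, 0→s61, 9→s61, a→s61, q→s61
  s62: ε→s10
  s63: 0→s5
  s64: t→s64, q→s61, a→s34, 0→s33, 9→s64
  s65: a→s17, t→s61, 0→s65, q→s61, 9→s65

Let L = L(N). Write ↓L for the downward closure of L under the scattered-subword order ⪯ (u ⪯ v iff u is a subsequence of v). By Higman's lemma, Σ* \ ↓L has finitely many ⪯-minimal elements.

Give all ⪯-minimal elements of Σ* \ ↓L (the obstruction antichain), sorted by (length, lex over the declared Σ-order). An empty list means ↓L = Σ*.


Antichain: [0t, 9qq, ataa, 0aa9, aata0].

|Q|=66, |F|=46, |δ|=286 (32 ε).
min D↑ (43 st, q0=0, F={9}): 0:9→1,t→0,q→0,a→2,0→3 1:9→1,t→1,q→4,a→5,0→6 2:9→5,t→7,q→2,a→8,0→3 3:9→6,t→9,q→3,a→10,0→3 4:9→4,t→4,q→9,a→11,0→12 5:9→5,t→13,q→11,a→14,0→6 6:9→6,t→9,q→12,a→15,0→6 7:9→13,t→7,q→7,a→16,0→17 8:9→14,t→18,q→8,a→8,0→3 9:9→9,t→9,q→9,a→9,0→9 10:9→15,t→9,q→10,a→19,0→10 11:9→11,t→20,q→9,a→21,0→12 12:9→12,t→9,q→9,a→22,0→12 13:9→13,t→13,q→20,a→23,0→24 14:9→14,t→25,q→21,a→14,0→6 15:9→15,t→9,q→22,a→26,0→15 16:9→23,t→16,q→16,a→9,0→27 17:9→24,t→9,q→17,a→27,0→17 18:9→25,t→18,q→18,a→28,0→29 19:9→9,t→9,q→19,a→19,0→19 20:9→20,t→20,q→9,a→30,0→31 21:9→21,t→32,q→9,a→21,0→12 22:9→22,t→9,q→9,a→33,0→22 23:9→23,t→23,q→30,a→9,0→34 24:9→24,t→9,q→31,a→34,0→24 25:9→25,t→25,q→32,a→35,0→36 26:9→9,t→9,q→33,a→26,0→26 27:9→34,t→9,q→27,a→9,0→27 28:9→35,t→28,q→28,a→9,0→9 29:9→36,t→9,q→29,a→37,0→29 30:9→30,t→30,q→9,a→9,0→38 31:9→31,t→9,q→9,a→38,0→31 32:9→32,t→32,q→9,a→39,0→40 33:9→9,t→9,q→9,a→33,0→33 34:9→34,t→9,q→38,a→9,0→34 35:9→35,t→35,q→39,a→9,0→9 36:9→36,t→9,q→40,a→41,0→36 37:9→41,t→9,q→37,a→9,0→9 38:9→38,t→9,q→9,a→9,0→38 39:9→39,t→39,q→9,a→9,0→9 40:9→40,t→9,q→9,a→42,0→40 41:9→41,t→9,q→42,a→9,0→9 42:9→42,t→9,q→9,a→9,0→9 [Hopcroft].
'0t': N↓-sim [59, 31, 2] end={s25,s61} rej; 2/2 del acc.
'9qq': N↓-sim [59, 40, 18, 1] end={s61} rej; 3/3 deletions ∈↓L.
'ataa': N↓-sim [59, 56, 37, 22, 5] end={s2,s27,s3,s57,s61} ∉↓L; 4/4 single-dels accept.
'0aa9': N↓-sim [59, 31, 18, 6, 1] end={s61} rej; 4/4 single-dels accept.
'aata0': |S_i|=[59, 56, 45, 30, 13, 1] end={s61} — reject; 5/5 single-dels accept.
5 obstructions.


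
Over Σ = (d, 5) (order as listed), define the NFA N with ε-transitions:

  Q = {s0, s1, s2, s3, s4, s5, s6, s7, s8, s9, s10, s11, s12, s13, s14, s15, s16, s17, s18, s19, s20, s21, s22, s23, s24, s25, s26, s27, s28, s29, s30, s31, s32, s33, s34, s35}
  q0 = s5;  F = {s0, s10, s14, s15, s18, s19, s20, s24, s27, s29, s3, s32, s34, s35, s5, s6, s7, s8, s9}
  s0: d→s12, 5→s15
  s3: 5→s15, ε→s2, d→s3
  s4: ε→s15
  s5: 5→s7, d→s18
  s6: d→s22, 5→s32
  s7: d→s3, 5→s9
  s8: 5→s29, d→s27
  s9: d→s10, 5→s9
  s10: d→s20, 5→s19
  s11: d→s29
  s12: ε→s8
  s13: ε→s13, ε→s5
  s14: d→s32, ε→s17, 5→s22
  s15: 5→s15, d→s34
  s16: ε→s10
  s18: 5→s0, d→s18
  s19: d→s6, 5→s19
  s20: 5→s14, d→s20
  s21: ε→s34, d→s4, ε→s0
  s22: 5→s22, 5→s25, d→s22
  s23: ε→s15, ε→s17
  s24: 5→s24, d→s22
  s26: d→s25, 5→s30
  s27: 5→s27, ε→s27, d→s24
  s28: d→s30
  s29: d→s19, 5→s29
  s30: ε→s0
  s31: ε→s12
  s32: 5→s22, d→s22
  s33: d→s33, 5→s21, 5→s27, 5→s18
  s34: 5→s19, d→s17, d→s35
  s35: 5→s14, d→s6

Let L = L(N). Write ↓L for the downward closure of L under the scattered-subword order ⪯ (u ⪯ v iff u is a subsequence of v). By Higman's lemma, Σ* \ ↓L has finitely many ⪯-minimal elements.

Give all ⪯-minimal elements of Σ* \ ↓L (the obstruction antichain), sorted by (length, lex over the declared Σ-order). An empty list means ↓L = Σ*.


|Q|=36, |F|=19, |δ|=65 (14 ε).
min D↑ (20 st, q0=0, F={18}): 0:d→1,5→2 1:d→1,5→3 2:d→4,5→5 3:d→6,5→7 4:d→4,5→7 5:d→8,5→5 6:d→9,5→10 7:d→11,5→7 8:d→12,5→13 9:d→14,5→9 10:d→13,5→10 11:d→15,5→13 12:d→12,5→16 13:d→17,5→13 14:d→18,5→14 15:d→17,5→16 16:d→19,5→18 17:d→18,5→19 18:d→18,5→18 19:d→18,5→18.
'd5dddd': run [24, 21, 16, 14, 10, 5, 2] end={s22,s25} — reject; 6/6 single-dels accept.
'55dd55': N↓-sim [24, 22, 16, 12, 8, 5, 2] end={s22,s25} rej; 6/6 single-dels accept.
'55d5dd': N↓-sim [24, 22, 16, 12, 8, 4, 2] end={s22,s25} — reject; 6/6 del acc.
3 words, ⪯-incomp.

min(Σ*\↓L) = [d5dddd, 55dd55, 55d5dd].


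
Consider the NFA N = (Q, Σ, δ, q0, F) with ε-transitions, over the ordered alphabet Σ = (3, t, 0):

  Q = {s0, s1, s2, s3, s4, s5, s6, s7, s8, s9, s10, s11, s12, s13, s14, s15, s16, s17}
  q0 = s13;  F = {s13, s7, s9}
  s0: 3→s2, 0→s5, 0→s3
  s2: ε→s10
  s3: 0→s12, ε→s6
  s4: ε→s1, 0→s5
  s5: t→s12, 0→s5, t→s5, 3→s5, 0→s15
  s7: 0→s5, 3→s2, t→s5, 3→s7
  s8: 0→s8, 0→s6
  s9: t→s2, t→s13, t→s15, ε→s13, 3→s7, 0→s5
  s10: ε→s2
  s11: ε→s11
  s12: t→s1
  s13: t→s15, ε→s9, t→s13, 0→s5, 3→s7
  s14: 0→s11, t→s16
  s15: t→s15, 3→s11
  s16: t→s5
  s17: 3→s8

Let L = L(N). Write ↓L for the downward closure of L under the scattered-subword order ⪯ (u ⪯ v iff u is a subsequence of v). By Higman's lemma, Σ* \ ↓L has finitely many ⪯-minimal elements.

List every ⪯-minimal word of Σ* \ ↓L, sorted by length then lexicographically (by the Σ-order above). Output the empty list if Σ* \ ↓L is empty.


A = [0, 3t].

|Q|=18, |F|=3, |δ|=39 (7 ε).
min D↑ (3 st, q0=0, F={2}): 0:3→1,t→0,0→2 1:3→1,t→2,0→2 2:3→2,t→2,0→2 [Hopcroft].
'0': run [10, 5] end={s1,s11,s12,s15,s5} ∉↓L; 1/1 del acc.
'3t': N↓-sim [10, 8, 5] end={s1,s11,s12,s15,s5} — reject; 2/2 del acc.
2 obstructions.


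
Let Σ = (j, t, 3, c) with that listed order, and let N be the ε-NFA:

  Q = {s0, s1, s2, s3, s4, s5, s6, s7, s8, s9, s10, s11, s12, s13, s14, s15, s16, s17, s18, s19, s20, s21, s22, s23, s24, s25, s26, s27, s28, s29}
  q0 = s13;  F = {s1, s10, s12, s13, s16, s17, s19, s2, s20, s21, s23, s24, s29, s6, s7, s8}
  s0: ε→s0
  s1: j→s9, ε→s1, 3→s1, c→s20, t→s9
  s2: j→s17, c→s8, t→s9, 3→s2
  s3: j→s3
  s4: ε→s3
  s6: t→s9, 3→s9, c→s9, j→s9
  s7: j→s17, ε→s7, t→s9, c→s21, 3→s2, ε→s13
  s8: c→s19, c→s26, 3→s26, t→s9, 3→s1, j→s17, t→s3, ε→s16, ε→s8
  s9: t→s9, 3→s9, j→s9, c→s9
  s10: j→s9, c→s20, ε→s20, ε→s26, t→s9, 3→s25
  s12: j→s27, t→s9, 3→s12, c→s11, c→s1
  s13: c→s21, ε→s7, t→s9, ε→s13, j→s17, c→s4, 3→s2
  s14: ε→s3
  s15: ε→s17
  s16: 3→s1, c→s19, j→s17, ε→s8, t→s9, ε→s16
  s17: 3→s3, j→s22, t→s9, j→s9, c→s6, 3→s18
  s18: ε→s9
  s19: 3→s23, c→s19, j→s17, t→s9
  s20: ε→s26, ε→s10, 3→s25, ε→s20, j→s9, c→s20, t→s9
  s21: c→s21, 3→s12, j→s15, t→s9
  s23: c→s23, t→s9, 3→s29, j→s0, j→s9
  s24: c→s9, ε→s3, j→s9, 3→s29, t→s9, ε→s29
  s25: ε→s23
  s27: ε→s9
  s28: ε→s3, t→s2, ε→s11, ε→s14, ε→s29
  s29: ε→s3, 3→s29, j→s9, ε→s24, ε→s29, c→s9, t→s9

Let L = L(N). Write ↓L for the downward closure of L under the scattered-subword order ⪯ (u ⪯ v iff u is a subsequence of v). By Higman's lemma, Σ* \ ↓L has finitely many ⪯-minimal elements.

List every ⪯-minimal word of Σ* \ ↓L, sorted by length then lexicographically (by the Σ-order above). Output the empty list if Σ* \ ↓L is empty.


|Q|=30, |F|=16, |δ|=108 (30 ε).
min D↑ (13 st, q0=0, F={2}): 0:j→1,t→2,3→3,c→4 1:j→2,t→2,3→2,c→5 2:j→2,t→2,3→2,c→2 3:j→1,t→2,3→3,c→6 4:j→1,t→2,3→7,c→4 5:j→2,t→2,3→2,c→2 6:j→1,t→2,3→8,c→9 7:j→2,t→2,3→7,c→8 8:j→2,t→2,3→8,c→10 9:j→1,t→2,3→11,c→9 10:j→2,t→2,3→11,c→10 11:j→2,t→2,3→12,c→11 12:j→2,t→2,3→12,c→2.
't': run [27, 2] end={s3,s9} — reject; 1/1 del acc.
'jj': run [27, 9, 3] end={s22,s3,s9} rej; 2/2 single-dels accept.
'j3': run [27, 9, 3] end={s18,s3,s9} ∉↓L; 2/2 single-dels accept.
'jcc': N↓-sim [27, 9, 2, 1] end={s9} ∉↓L; 3/3 del acc.
'c3j': N↓-sim [27, 24, 15, 4] end={s0,s27,s3,s9} rej; 3/3 deletions ∈↓L.
'3cc33c': run [27, 22, 19, 15, 8, 4, 1] end={s9} rej; 6/6 del acc.
6 words, ⪯-incomp.

min(Σ*\↓L) = [t, jj, j3, jcc, c3j, 3cc33c].


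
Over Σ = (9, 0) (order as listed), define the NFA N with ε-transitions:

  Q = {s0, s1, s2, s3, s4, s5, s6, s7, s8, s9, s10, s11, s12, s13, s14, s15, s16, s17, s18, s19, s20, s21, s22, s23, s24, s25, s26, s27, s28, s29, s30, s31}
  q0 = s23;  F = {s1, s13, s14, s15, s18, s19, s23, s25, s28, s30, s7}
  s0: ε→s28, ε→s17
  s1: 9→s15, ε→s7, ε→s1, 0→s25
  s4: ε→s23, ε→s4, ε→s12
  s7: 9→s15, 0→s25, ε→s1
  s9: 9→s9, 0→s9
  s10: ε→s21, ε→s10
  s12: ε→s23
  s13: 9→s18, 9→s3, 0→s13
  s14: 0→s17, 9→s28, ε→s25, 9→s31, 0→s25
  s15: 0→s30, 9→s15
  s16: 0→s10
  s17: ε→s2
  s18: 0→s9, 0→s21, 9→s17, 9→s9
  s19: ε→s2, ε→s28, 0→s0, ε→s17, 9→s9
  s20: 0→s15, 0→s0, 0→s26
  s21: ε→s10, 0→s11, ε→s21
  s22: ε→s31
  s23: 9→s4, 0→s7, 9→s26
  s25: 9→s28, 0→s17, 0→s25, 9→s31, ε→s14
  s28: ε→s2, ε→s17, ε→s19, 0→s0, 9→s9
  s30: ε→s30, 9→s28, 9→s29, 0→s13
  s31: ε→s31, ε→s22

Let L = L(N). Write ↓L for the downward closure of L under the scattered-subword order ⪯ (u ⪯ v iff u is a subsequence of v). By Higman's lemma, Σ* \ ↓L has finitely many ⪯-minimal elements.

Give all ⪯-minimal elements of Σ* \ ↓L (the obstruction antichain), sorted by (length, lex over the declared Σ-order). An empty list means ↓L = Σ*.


Antichain: [0099, 090090].

|Q|=32, |F|=11, |δ|=64 (26 ε).
min D↑ (9 st, q0=0, F={7}): 0:9→0,0→1 1:9→2,0→3 2:9→2,0→4 3:9→5,0→3 4:9→5,0→6 5:9→7,0→5 6:9→8,0→6 7:9→7,0→7 8:9→7,0→7.
'0099': run [25, 21, 18, 14, 3] end={s17,s2,s9} ∉↓L; 4/4 single-dels accept.
'090090': N↓-sim [25, 21, 17, 14, 12, 8, 4] end={s10,s11,s21,s9} — reject; 6/6 del acc.
2 minimals (antichain).


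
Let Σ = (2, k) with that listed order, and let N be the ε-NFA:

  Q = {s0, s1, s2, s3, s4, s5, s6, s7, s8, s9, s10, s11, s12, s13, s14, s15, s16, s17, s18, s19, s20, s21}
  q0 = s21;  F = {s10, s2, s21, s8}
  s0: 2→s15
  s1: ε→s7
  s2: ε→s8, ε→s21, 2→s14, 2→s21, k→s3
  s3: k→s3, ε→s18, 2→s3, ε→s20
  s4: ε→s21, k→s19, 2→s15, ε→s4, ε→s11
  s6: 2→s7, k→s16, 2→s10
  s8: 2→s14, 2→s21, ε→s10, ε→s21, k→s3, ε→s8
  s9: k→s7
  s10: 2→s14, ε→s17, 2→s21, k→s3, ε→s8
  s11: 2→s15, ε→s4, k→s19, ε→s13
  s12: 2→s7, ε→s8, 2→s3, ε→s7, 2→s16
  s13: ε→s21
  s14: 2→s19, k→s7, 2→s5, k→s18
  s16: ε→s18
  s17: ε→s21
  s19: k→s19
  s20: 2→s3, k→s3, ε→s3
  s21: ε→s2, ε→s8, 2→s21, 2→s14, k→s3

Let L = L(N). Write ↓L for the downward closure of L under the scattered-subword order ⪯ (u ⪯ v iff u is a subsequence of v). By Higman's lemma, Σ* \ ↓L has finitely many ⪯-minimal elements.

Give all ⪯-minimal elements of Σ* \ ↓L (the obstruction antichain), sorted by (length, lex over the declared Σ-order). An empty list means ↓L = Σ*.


|Q|=22, |F|=4, |δ|=56 (23 ε).
min D↑ (2 st, q0=0, F={1}): 0:2→0,k→1 1:2→1,k→1 [Hopcroft].
'k': run [12, 5] end={s18,s19,s20,s3,s7} ∉↓L; 1/1 deletions ∈↓L.
1 minimals (antichain).

A = [k].


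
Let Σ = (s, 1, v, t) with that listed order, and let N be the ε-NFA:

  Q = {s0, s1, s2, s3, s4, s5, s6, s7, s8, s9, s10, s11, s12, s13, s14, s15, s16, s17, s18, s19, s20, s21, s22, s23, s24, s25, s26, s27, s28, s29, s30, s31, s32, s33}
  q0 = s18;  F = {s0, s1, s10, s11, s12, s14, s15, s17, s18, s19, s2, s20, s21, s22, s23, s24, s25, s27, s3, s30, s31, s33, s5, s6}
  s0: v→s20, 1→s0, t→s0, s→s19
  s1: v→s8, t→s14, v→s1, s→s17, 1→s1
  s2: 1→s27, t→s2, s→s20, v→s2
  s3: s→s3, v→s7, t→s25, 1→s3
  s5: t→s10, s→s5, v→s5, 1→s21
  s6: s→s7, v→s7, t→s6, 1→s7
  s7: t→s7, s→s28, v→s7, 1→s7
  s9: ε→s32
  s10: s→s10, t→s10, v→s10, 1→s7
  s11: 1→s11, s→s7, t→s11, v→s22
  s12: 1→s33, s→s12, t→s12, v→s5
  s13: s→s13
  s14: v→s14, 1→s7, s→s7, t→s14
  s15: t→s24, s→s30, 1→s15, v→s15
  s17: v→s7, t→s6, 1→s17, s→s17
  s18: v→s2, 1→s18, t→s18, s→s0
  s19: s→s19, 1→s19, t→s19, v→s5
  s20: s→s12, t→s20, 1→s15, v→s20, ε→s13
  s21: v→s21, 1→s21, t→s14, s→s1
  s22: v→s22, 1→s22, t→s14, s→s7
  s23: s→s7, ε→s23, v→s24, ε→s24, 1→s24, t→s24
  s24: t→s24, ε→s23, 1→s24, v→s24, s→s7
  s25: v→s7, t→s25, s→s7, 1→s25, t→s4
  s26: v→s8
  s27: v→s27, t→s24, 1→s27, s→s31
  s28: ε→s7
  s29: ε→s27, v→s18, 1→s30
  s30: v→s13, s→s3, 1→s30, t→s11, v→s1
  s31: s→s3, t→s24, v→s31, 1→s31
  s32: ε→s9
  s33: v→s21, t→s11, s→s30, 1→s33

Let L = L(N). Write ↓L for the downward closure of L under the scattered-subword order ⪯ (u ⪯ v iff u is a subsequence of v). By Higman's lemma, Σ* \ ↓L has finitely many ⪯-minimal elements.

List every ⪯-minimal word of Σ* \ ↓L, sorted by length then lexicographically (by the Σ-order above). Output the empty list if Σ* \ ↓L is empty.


A = [v1ts, ssvt1, v1ssv].

|Q|=34, |F|=24, |δ|=115 (8 ε).
min D↑ (24 st, q0=0, F={16}): 0:s→1,1→0,v→2,t→0 1:s→3,1→1,v→4,t→1 2:s→4,1→5,v→2,t→2 3:s→3,1→3,v→6,t→3 4:s→7,1→8,v→4,t→4 5:s→9,1→5,v→5,t→10 6:s→6,1→11,v→6,t→12 7:s→7,1→13,v→6,t→7 8:s→14,1→8,v→8,t→10 9:s→15,1→9,v→9,t→10 10:s→16,1→10,v→10,t→10 11:s→17,1→11,v→11,t→18 12:s→12,1→16,v→12,t→12 13:s→14,1→13,v→11,t→19 14:s→15,1→14,v→17,t→19 15:s→15,1→15,v→16,t→20 16:s→16,1→16,v→16,t→16 17:s→21,1→17,v→17,t→18 18:s→16,1→16,v→18,t→18 19:s→16,1→19,v→22,t→19 20:s→16,1→20,v→16,t→20 21:s→21,1→21,v→16,t→23 22:s→16,1→22,v→22,t→18 23:s→16,1→16,v→16,t→23 (ε-aug+det+¬).
'v1ts': N↓-sim [29, 26, 21, 10, 2] end={s28,s7} — reject; 4/4 single-dels accept.
'ssvt1': run [29, 26, 20, 12, 5, 2] end={s28,s7} ∉↓L; 5/5 del acc.
'v1ssv': |S_i|=[29, 26, 21, 17, 8, 2] end={s28,s7} rej; 5/5 deletions ∈↓L.
3 words, ⪯-incomp.


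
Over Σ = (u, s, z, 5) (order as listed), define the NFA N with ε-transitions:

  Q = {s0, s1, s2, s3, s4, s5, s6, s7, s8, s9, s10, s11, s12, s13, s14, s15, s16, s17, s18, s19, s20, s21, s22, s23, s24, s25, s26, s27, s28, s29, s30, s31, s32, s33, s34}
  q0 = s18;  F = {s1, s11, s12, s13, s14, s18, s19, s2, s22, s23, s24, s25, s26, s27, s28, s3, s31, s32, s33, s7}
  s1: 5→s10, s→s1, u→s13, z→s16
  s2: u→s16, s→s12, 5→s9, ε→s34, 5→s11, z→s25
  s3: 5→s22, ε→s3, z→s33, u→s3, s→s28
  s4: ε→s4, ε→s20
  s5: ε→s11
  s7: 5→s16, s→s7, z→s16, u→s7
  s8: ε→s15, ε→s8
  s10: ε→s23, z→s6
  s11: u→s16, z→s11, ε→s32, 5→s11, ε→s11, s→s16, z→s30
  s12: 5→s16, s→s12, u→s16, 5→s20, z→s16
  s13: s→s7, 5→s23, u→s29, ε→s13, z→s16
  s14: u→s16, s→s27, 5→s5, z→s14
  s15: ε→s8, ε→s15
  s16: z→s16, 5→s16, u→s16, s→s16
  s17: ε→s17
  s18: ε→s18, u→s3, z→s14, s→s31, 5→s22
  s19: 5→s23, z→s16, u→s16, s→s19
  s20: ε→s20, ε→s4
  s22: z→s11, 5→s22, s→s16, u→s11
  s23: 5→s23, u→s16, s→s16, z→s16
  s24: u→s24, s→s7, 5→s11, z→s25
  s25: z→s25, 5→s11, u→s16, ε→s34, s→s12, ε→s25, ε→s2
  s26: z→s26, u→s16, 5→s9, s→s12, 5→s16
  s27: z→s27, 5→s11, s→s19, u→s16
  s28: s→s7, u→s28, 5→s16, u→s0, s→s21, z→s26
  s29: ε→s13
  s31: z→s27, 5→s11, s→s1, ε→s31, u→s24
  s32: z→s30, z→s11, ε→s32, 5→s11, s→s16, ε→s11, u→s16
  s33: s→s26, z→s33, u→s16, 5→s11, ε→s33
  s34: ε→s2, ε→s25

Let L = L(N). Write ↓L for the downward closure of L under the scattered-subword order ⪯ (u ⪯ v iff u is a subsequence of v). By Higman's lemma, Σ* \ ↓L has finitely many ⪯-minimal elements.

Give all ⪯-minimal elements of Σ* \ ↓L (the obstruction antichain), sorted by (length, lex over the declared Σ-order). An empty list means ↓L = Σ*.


Antichain: [zu, 5s, us5, ssz, s5u, 5uu].

|Q|=35, |F|=20, |δ|=119 (27 ε).
min D↑ (19 st, q0=0, F={11}): 0:u→1,s→2,z→3,5→4 1:u→1,s→5,z→6,5→4 2:u→7,s→8,z→9,5→10 3:u→11,s→9,z→3,5→10 4:u→10,s→11,z→10,5→4 5:u→5,s→12,z→13,5→11 6:u→11,s→13,z→6,5→10 7:u→7,s→12,z→14,5→10 8:u→15,s→8,z→11,5→16 9:u→11,s→17,z→9,5→10 10:u→11,s→11,z→10,5→10 11:u→11,s→11,z→11,5→11 12:u→12,s→12,z→11,5→11 13:u→11,s→18,z→13,5→11 14:u→11,s→18,z→14,5→10 15:u→15,s→12,z→11,5→16 16:u→11,s→11,z→11,5→16 17:u→11,s→17,z→11,5→16 18:u→11,s→18,z→11,5→11 (ε-aug+det+¬).
'zu': |S_i|=[32, 19, 1] end={s16} rej; 2/2 del acc.
'5s': run [32, 12, 1] end={s16} — reject; 2/2 deletions ∈↓L.
'us5': run [32, 23, 10, 4] end={s16,s20,s4,s9} ∉↓L; 3/3 deletions ∈↓L.
'ssz': N↓-sim [32, 26, 13, 2] end={s16,s6} ∉↓L; 3/3 del acc.
's5u': run [32, 26, 10, 1] end={s16} rej; 3/3 deletions ∈↓L.
'5uu': N↓-sim [32, 12, 4, 1] end={s16} — reject; 3/3 deletions ∈↓L.
6 minimals (antichain).


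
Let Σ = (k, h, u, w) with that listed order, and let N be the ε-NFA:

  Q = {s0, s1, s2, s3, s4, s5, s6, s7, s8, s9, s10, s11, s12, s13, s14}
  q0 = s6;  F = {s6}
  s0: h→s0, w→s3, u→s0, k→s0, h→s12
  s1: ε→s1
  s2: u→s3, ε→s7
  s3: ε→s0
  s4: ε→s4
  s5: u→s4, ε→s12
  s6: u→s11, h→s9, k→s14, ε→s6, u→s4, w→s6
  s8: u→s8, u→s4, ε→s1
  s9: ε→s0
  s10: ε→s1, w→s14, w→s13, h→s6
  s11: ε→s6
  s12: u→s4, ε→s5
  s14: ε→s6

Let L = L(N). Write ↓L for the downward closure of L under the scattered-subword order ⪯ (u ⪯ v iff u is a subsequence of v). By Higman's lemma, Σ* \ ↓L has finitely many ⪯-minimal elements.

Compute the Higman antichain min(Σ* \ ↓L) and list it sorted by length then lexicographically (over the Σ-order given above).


Antichain: [h].

|Q|=15, |F|=1, |δ|=30 (12 ε).
min D↑ (2 st, q0=0, F={1}): 0:k→0,h→1,u→0,w→0 1:k→1,h→1,u→1,w→1 (ε-aug+det+¬).
'h': |S_i|=[9, 6] end={s0,s12,s3,s4,s5,s9} — reject; 1/1 deletions ∈↓L.
1 words, ⪯-incomp.


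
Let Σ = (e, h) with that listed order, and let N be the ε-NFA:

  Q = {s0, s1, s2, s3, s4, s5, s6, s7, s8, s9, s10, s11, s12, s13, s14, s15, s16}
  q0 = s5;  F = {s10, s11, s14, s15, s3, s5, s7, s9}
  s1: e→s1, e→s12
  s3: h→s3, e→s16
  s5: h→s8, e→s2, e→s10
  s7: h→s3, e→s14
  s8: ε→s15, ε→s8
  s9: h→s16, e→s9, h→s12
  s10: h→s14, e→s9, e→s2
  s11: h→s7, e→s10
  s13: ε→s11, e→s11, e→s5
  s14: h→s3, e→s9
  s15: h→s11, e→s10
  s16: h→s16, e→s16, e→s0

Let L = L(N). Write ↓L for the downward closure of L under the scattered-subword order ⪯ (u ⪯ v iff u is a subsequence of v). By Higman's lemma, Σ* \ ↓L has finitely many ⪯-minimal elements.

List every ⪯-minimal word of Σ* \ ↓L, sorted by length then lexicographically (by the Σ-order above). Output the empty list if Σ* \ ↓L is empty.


|Q|=17, |F|=8, |δ|=29 (3 ε).
min D↑ (9 st, q0=0, F={6}): 0:e→1,h→2 1:e→3,h→4 2:e→1,h→5 3:e→3,h→6 4:e→3,h→7 5:e→1,h→8 6:e→6,h→6 7:e→6,h→7 8:e→4,h→7.
'eeh': |S_i|=[13, 8, 5, 3] end={s0,s12,s16} — reject; 3/3 deletions ∈↓L.
'ehhe': |S_i|=[13, 8, 6, 4, 2] end={s0,s16} ∉↓L; 4/4 del acc.
'hhhhe': N↓-sim [13, 12, 10, 7, 4, 2] end={s0,s16} ∉↓L; 5/5 del acc.
3 words, ⪯-incomp.

A = [eeh, ehhe, hhhhe].


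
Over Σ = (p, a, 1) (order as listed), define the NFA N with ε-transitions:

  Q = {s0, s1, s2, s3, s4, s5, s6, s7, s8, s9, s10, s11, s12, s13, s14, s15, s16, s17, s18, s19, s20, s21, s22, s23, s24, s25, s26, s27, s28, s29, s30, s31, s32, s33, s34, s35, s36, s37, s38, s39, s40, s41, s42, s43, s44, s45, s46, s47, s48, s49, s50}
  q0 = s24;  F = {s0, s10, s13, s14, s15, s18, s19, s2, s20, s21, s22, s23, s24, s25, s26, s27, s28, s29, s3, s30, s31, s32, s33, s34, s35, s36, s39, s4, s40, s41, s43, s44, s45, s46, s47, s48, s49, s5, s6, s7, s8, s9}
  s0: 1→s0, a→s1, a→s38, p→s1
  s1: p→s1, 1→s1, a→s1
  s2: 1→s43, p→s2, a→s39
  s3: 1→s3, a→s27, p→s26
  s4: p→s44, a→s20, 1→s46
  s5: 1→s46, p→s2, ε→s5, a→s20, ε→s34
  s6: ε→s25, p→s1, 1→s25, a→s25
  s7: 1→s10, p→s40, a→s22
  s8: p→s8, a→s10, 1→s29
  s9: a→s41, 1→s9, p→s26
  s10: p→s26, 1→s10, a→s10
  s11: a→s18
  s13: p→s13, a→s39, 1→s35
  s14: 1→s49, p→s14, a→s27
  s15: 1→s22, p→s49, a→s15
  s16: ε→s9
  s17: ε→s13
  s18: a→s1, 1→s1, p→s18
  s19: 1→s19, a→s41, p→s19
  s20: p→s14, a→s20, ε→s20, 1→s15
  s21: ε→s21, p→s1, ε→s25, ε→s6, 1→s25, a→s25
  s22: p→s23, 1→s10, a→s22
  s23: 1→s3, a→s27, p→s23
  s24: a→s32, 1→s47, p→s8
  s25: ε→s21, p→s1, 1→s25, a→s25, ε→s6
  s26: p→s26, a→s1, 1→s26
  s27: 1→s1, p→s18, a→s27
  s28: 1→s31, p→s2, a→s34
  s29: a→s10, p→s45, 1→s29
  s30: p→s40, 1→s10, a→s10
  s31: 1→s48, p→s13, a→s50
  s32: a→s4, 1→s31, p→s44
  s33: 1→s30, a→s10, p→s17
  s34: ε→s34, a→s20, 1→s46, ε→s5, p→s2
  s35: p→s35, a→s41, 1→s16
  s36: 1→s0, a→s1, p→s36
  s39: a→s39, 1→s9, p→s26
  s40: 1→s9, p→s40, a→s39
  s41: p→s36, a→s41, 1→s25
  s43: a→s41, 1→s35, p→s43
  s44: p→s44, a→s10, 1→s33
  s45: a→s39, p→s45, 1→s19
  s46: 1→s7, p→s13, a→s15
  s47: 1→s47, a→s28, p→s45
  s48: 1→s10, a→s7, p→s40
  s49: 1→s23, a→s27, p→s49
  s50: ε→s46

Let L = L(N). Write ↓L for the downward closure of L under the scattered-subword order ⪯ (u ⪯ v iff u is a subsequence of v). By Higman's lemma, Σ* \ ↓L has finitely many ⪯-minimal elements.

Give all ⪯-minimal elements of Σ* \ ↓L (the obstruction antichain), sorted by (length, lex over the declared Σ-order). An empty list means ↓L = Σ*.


|Q|=51, |F|=42, |δ|=145 (14 ε).
min D↑ (40 st, q0=0, F={21}): 0:p→1,a→2,1→3 1:p→1,a→4,1→5 2:p→6,a→7,1→8 3:p→9,a→10,1→3 4:p→11,a→4,1→4 5:p→9,a→4,1→5 6:p→6,a→4,1→12 7:p→6,a→13,1→14 8:p→15,a→14,1→16 9:p→9,a→17,1→18 10:p→19,a→20,1→8 11:p→11,a→21,1→11 12:p→15,a→4,1→22 13:p→23,a→13,1→24 14:p→15,a→24,1→25 15:p→15,a→17,1→26 16:p→27,a→25,1→4 17:p→11,a→17,1→28 18:p→18,a→29,1→18 19:p→19,a→17,1→30 20:p→19,a→13,1→14 21:p→21,a→21,1→21 22:p→27,a→4,1→4 23:p→23,a→31,1→32 24:p→32,a→24,1→33 25:p→27,a→33,1→4 26:p→26,a→29,1→28 27:p→27,a→17,1→28 28:p→11,a→29,1→28 29:p→34,a→29,1→35 30:p→30,a→29,1→26 31:p→36,a→31,1→21 32:p→32,a→31,1→37 33:p→37,a→33,1→4 34:p→34,a→21,1→38 35:p→21,a→35,1→35 36:p→36,a→21,1→21 37:p→37,a→31,1→39 38:p→21,a→21,1→38 39:p→11,a→31,1→39 [Hopcroft].
'papa': run [47, 32, 14, 6, 2] end={s1,s38} ∉↓L; 4/4 single-dels accept.
'aaapa1': |S_i|=[47, 41, 37, 21, 11, 4, 1] end={s1} rej; 6/6 deletions ∈↓L.
'a111pa': run [47, 41, 32, 23, 15, 6, 2] end={s1,s38} — reject; 6/6 del acc.
'1p1a1p': N↓-sim [47, 42, 26, 19, 10, 6, 1] end={s1} rej; 6/6 deletions ∈↓L.
4 obstructions.

Antichain: [papa, aaapa1, a111pa, 1p1a1p].


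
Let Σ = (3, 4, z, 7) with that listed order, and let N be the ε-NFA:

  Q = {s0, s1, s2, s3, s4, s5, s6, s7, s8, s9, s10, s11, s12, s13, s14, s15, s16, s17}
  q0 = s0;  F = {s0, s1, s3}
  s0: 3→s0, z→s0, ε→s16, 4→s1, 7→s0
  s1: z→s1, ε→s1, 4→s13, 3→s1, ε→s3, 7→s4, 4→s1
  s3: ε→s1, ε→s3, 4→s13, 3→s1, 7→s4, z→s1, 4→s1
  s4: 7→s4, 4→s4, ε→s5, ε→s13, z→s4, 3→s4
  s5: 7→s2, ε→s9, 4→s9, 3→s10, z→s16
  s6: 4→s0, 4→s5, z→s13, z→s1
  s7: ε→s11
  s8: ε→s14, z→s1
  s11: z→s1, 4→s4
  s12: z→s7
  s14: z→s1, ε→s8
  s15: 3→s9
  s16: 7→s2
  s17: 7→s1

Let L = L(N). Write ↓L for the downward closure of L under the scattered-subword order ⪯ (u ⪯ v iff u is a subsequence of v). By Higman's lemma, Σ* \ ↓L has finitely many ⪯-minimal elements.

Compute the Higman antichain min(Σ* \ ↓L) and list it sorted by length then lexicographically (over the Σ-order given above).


A = [47].

|Q|=18, |F|=3, |δ|=45 (11 ε).
min D↑ (3 st, q0=0, F={2}): 0:3→0,4→1,z→0,7→0 1:3→1,4→1,z→1,7→2 2:3→2,4→2,z→2,7→2 [Hopcroft].
'47': |S_i|=[10, 9, 7] end={s10,s13,s16,s2,s4,s5,s9} — reject; 2/2 single-dels accept.
1 minimals (antichain).
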